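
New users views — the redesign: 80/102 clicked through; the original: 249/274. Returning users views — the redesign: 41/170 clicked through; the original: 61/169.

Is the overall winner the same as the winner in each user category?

New users: the redesign 80/102 = 78.4%, the original 249/274 = 90.9% → the original
Returning users: the redesign 41/170 = 24.1%, the original 61/169 = 36.1% → the original
Overall: the redesign 121/272 = 44.5%, the original 310/443 = 70.0% → the original
The original wins overall and in every user group — no reversal.

Yes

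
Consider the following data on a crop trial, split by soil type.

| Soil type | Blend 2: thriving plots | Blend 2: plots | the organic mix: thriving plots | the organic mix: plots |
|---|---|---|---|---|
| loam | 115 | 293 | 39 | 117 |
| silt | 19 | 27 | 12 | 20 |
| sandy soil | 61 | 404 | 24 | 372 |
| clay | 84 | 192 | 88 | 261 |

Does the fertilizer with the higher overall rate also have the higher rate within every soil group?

Loam: Blend 2 115/293 = 39.2%, the organic mix 39/117 = 33.3% → Blend 2
Silt: Blend 2 19/27 = 70.4%, the organic mix 12/20 = 60.0% → Blend 2
Sandy soil: Blend 2 61/404 = 15.1%, the organic mix 24/372 = 6.5% → Blend 2
Clay: Blend 2 84/192 = 43.8%, the organic mix 88/261 = 33.7% → Blend 2
Overall: Blend 2 279/916 = 30.5%, the organic mix 163/770 = 21.2% → Blend 2
Blend 2 wins overall and in every soil group — no reversal.

Yes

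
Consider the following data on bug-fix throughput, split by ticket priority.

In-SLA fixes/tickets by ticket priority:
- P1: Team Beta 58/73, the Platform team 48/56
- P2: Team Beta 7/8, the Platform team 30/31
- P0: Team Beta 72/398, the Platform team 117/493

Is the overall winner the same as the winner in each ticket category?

P1: Team Beta 58/73 = 79.5%, the Platform team 48/56 = 85.7% → the Platform team
P2: Team Beta 7/8 = 87.5%, the Platform team 30/31 = 96.8% → the Platform team
P0: Team Beta 72/398 = 18.1%, the Platform team 117/493 = 23.7% → the Platform team
Overall: Team Beta 137/479 = 28.6%, the Platform team 195/580 = 33.6% → the Platform team
The Platform team wins overall and in every ticket group — no reversal.

Yes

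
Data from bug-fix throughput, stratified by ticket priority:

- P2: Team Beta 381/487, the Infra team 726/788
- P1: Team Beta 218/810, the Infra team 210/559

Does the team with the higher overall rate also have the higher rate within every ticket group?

P2: Team Beta 381/487 = 78.2%, the Infra team 726/788 = 92.1% → the Infra team
P1: Team Beta 218/810 = 26.9%, the Infra team 210/559 = 37.6% → the Infra team
Overall: Team Beta 599/1297 = 46.2%, the Infra team 936/1347 = 69.5% → the Infra team
The Infra team wins overall and in every ticket group — no reversal.

Yes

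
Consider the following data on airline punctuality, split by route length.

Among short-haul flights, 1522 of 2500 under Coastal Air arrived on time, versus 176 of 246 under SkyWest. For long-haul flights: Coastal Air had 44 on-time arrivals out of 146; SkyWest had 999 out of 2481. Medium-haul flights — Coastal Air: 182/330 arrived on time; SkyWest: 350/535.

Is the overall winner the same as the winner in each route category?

No

Short-haul: Coastal Air 1522/2500 = 60.9%, SkyWest 176/246 = 71.5% → SkyWest
Long-haul: Coastal Air 44/146 = 30.1%, SkyWest 999/2481 = 40.3% → SkyWest
Medium-haul: Coastal Air 182/330 = 55.2%, SkyWest 350/535 = 65.4% → SkyWest
Overall: Coastal Air 1748/2976 = 58.7%, SkyWest 1525/3262 = 46.8% → Coastal Air
SkyWest wins each route group but Coastal Air wins overall — the comparison reverses. SkyWest's flights skew toward long-haul, which has a lower base rate.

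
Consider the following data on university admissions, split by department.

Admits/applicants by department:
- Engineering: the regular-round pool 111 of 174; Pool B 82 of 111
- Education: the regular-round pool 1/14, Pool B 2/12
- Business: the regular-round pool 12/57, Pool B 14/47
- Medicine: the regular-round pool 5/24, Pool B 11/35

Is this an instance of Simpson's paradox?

No

Engineering: the regular-round pool 111/174 = 63.8%, Pool B 82/111 = 73.9% → Pool B
Education: the regular-round pool 1/14 = 7.1%, Pool B 2/12 = 16.7% → Pool B
Business: the regular-round pool 12/57 = 21.1%, Pool B 14/47 = 29.8% → Pool B
Medicine: the regular-round pool 5/24 = 20.8%, Pool B 11/35 = 31.4% → Pool B
Overall: the regular-round pool 129/269 = 48.0%, Pool B 109/205 = 53.2% → Pool B
Pool B wins overall and in every department group — no reversal.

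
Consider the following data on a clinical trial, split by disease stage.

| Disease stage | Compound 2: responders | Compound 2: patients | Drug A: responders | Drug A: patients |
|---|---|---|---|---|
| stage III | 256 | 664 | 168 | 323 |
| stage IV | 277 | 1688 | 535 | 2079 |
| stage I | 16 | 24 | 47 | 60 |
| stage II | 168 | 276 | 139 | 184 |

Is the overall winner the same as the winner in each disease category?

Stage III: Compound 2 256/664 = 38.6%, Drug A 168/323 = 52.0% → Drug A
Stage IV: Compound 2 277/1688 = 16.4%, Drug A 535/2079 = 25.7% → Drug A
Stage I: Compound 2 16/24 = 66.7%, Drug A 47/60 = 78.3% → Drug A
Stage II: Compound 2 168/276 = 60.9%, Drug A 139/184 = 75.5% → Drug A
Overall: Compound 2 717/2652 = 27.0%, Drug A 889/2646 = 33.6% → Drug A
Drug A wins overall and in every disease group — no reversal.

Yes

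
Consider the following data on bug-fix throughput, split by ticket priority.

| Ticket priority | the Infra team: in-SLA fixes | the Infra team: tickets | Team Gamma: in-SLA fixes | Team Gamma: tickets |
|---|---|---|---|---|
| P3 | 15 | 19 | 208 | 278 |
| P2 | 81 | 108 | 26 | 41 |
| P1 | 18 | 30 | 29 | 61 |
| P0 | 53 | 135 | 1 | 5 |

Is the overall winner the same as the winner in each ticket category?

No

P3: the Infra team 15/19 = 78.9%, Team Gamma 208/278 = 74.8% → the Infra team
P2: the Infra team 81/108 = 75.0%, Team Gamma 26/41 = 63.4% → the Infra team
P1: the Infra team 18/30 = 60.0%, Team Gamma 29/61 = 47.5% → the Infra team
P0: the Infra team 53/135 = 39.3%, Team Gamma 1/5 = 20.0% → the Infra team
Overall: the Infra team 167/292 = 57.2%, Team Gamma 264/385 = 68.6% → Team Gamma
The Infra team wins each ticket group but Team Gamma wins overall — the comparison reverses. The Infra team's tickets skew toward P0, which has a lower base rate.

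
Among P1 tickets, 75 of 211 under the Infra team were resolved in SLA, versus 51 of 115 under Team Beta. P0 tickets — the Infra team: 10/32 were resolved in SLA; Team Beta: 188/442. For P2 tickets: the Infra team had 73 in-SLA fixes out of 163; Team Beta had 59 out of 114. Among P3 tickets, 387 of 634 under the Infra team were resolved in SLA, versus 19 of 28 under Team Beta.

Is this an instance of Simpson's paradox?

Yes

P1: the Infra team 75/211 = 35.5%, Team Beta 51/115 = 44.3% → Team Beta
P0: the Infra team 10/32 = 31.2%, Team Beta 188/442 = 42.5% → Team Beta
P2: the Infra team 73/163 = 44.8%, Team Beta 59/114 = 51.8% → Team Beta
P3: the Infra team 387/634 = 61.0%, Team Beta 19/28 = 67.9% → Team Beta
Overall: the Infra team 545/1040 = 52.4%, Team Beta 317/699 = 45.4% → the Infra team
Team Beta wins each ticket group but the Infra team wins overall — the comparison reverses. Team Beta's tickets skew toward P0, which has a lower base rate.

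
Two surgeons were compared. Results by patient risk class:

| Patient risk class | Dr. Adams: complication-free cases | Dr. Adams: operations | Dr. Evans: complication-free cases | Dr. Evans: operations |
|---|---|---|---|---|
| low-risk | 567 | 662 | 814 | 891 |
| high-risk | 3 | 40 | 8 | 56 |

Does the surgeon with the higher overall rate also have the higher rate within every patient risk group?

Low-risk: Dr. Adams 567/662 = 85.6%, Dr. Evans 814/891 = 91.4% → Dr. Evans
High-risk: Dr. Adams 3/40 = 7.5%, Dr. Evans 8/56 = 14.3% → Dr. Evans
Overall: Dr. Adams 570/702 = 81.2%, Dr. Evans 822/947 = 86.8% → Dr. Evans
Dr. Evans wins overall and in every patient risk group — no reversal.

Yes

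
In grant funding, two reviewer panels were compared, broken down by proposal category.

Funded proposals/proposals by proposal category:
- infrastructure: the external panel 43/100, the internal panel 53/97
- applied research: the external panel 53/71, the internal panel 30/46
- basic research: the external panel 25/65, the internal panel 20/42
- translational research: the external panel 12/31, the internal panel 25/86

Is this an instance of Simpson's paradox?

No

Infrastructure: the external panel 43/100 = 43.0%, the internal panel 53/97 = 54.6% → the internal panel
Applied research: the external panel 53/71 = 74.6%, the internal panel 30/46 = 65.2% → the external panel
Basic research: the external panel 25/65 = 38.5%, the internal panel 20/42 = 47.6% → the internal panel
Translational research: the external panel 12/31 = 38.7%, the internal panel 25/86 = 29.1% → the external panel
Overall: the external panel 133/267 = 49.8%, the internal panel 128/271 = 47.2% → the external panel
Neither sweeps: the external panel wins 2 of 4 groups, the internal panel wins 2. The external panel wins overall but not every group — no Simpson reversal.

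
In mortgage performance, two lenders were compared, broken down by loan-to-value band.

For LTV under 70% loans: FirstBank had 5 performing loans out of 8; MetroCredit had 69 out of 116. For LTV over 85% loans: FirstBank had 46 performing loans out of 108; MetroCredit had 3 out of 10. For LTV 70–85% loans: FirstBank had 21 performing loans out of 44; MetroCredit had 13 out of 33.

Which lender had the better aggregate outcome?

MetroCredit

LTV under 70%: FirstBank 5/8 = 62.5%, MetroCredit 69/116 = 59.5% → FirstBank
LTV over 85%: FirstBank 46/108 = 42.6%, MetroCredit 3/10 = 30.0% → FirstBank
LTV 70–85%: FirstBank 21/44 = 47.7%, MetroCredit 13/33 = 39.4% → FirstBank
Overall: FirstBank 72/160 = 45.0%, MetroCredit 85/159 = 53.5% → MetroCredit
(FirstBank wins every loan-to-value group but MetroCredit wins overall — FirstBank's loans skew toward the low-rate LTV over 85% group.)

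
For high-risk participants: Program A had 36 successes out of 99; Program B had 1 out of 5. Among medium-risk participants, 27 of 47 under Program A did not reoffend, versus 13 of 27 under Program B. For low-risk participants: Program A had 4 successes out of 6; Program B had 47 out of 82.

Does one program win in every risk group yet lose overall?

Yes

High-risk: Program A 36/99 = 36.4%, Program B 1/5 = 20.0% → Program A
Medium-risk: Program A 27/47 = 57.4%, Program B 13/27 = 48.1% → Program A
Low-risk: Program A 4/6 = 66.7%, Program B 47/82 = 57.3% → Program A
Overall: Program A 67/152 = 44.1%, Program B 61/114 = 53.5% → Program B
Program A wins each risk group but Program B wins overall — the comparison reverses. Program A's participants skew toward high-risk, which has a lower base rate.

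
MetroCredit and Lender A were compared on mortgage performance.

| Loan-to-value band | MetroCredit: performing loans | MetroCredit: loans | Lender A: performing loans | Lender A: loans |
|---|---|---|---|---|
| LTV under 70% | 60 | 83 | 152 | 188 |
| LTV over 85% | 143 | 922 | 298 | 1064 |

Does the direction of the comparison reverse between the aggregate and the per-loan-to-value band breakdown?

LTV under 70%: MetroCredit 60/83 = 72.3%, Lender A 152/188 = 80.9% → Lender A
LTV over 85%: MetroCredit 143/922 = 15.5%, Lender A 298/1064 = 28.0% → Lender A
Overall: MetroCredit 203/1005 = 20.2%, Lender A 450/1252 = 35.9% → Lender A
Lender A wins overall and in every loan-to-value group — no reversal.

No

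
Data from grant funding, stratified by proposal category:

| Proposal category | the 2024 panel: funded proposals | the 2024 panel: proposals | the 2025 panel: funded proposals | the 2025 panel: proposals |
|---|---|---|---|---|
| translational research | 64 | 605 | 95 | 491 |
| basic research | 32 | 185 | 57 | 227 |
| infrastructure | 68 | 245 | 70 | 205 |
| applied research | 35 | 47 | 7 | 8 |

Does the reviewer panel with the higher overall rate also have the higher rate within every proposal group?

Yes

Translational research: the 2024 panel 64/605 = 10.6%, the 2025 panel 95/491 = 19.3% → the 2025 panel
Basic research: the 2024 panel 32/185 = 17.3%, the 2025 panel 57/227 = 25.1% → the 2025 panel
Infrastructure: the 2024 panel 68/245 = 27.8%, the 2025 panel 70/205 = 34.1% → the 2025 panel
Applied research: the 2024 panel 35/47 = 74.5%, the 2025 panel 7/8 = 87.5% → the 2025 panel
Overall: the 2024 panel 199/1082 = 18.4%, the 2025 panel 229/931 = 24.6% → the 2025 panel
The 2025 panel wins overall and in every proposal group — no reversal.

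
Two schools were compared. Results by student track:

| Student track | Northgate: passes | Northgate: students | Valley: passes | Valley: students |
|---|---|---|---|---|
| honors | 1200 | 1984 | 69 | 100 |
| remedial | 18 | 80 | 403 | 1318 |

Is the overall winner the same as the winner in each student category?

Honors: Northgate 1200/1984 = 60.5%, Valley 69/100 = 69.0% → Valley
Remedial: Northgate 18/80 = 22.5%, Valley 403/1318 = 30.6% → Valley
Overall: Northgate 1218/2064 = 59.0%, Valley 472/1418 = 33.3% → Northgate
Valley wins each student group but Northgate wins overall — the comparison reverses. Valley's students skew toward remedial, which has a lower base rate.

No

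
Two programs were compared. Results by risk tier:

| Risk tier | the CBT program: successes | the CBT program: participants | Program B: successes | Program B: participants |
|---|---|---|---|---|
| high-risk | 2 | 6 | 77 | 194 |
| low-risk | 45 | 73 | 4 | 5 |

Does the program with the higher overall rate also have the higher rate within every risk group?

No

High-risk: the CBT program 2/6 = 33.3%, Program B 77/194 = 39.7% → Program B
Low-risk: the CBT program 45/73 = 61.6%, Program B 4/5 = 80.0% → Program B
Overall: the CBT program 47/79 = 59.5%, Program B 81/199 = 40.7% → the CBT program
Program B wins each risk group but the CBT program wins overall — the comparison reverses. Program B's participants skew toward high-risk, which has a lower base rate.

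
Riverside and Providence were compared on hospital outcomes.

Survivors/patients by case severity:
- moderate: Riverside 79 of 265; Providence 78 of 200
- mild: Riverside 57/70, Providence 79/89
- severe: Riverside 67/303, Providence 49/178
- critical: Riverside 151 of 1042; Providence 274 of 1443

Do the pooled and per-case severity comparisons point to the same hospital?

Yes

Moderate: Riverside 79/265 = 29.8%, Providence 78/200 = 39.0% → Providence
Mild: Riverside 57/70 = 81.4%, Providence 79/89 = 88.8% → Providence
Severe: Riverside 67/303 = 22.1%, Providence 49/178 = 27.5% → Providence
Critical: Riverside 151/1042 = 14.5%, Providence 274/1443 = 19.0% → Providence
Overall: Riverside 354/1680 = 21.1%, Providence 480/1910 = 25.1% → Providence
Providence wins overall and in every case group — no reversal.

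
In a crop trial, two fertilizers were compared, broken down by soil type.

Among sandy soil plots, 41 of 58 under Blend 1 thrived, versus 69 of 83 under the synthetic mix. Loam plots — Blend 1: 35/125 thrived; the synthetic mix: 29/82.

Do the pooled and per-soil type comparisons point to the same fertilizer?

Yes

Sandy soil: Blend 1 41/58 = 70.7%, the synthetic mix 69/83 = 83.1% → the synthetic mix
Loam: Blend 1 35/125 = 28.0%, the synthetic mix 29/82 = 35.4% → the synthetic mix
Overall: Blend 1 76/183 = 41.5%, the synthetic mix 98/165 = 59.4% → the synthetic mix
The synthetic mix wins overall and in every soil group — no reversal.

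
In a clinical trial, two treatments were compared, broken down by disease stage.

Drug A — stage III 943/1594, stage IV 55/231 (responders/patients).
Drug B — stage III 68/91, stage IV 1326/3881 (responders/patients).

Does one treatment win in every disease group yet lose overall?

Yes

Stage III: Drug A 943/1594 = 59.2%, Drug B 68/91 = 74.7% → Drug B
Stage IV: Drug A 55/231 = 23.8%, Drug B 1326/3881 = 34.2% → Drug B
Overall: Drug A 998/1825 = 54.7%, Drug B 1394/3972 = 35.1% → Drug A
Drug B wins each disease group but Drug A wins overall — the comparison reverses. Drug B's patients skew toward stage IV, which has a lower base rate.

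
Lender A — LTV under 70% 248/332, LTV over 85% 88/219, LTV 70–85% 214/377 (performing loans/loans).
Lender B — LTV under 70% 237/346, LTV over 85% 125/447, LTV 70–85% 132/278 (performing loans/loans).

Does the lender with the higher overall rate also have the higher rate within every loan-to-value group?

Yes

LTV under 70%: Lender A 248/332 = 74.7%, Lender B 237/346 = 68.5% → Lender A
LTV over 85%: Lender A 88/219 = 40.2%, Lender B 125/447 = 28.0% → Lender A
LTV 70–85%: Lender A 214/377 = 56.8%, Lender B 132/278 = 47.5% → Lender A
Overall: Lender A 550/928 = 59.3%, Lender B 494/1071 = 46.1% → Lender A
Lender A wins overall and in every loan-to-value group — no reversal.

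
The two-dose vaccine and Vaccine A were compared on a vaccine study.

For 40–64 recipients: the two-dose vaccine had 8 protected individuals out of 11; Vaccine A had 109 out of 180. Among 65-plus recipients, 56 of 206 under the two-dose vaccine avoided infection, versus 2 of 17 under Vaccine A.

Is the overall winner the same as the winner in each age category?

40–64: the two-dose vaccine 8/11 = 72.7%, Vaccine A 109/180 = 60.6% → the two-dose vaccine
65-plus: the two-dose vaccine 56/206 = 27.2%, Vaccine A 2/17 = 11.8% → the two-dose vaccine
Overall: the two-dose vaccine 64/217 = 29.5%, Vaccine A 111/197 = 56.3% → Vaccine A
The two-dose vaccine wins each age group but Vaccine A wins overall — the comparison reverses. The two-dose vaccine's recipients skew toward 65-plus, which has a lower base rate.

No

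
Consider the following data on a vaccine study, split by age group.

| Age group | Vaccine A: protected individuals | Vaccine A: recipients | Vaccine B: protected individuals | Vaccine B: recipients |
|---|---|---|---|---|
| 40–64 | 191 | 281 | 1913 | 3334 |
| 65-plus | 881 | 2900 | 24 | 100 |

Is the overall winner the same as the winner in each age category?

40–64: Vaccine A 191/281 = 68.0%, Vaccine B 1913/3334 = 57.4% → Vaccine A
65-plus: Vaccine A 881/2900 = 30.4%, Vaccine B 24/100 = 24.0% → Vaccine A
Overall: Vaccine A 1072/3181 = 33.7%, Vaccine B 1937/3434 = 56.4% → Vaccine B
Vaccine A wins each age group but Vaccine B wins overall — the comparison reverses. Vaccine A's recipients skew toward 65-plus, which has a lower base rate.

No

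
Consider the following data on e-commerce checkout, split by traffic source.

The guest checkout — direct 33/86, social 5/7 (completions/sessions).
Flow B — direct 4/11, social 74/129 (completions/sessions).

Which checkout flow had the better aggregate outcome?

Direct: the guest checkout 33/86 = 38.4%, Flow B 4/11 = 36.4% → the guest checkout
Social: the guest checkout 5/7 = 71.4%, Flow B 74/129 = 57.4% → the guest checkout
Overall: the guest checkout 38/93 = 40.9%, Flow B 78/140 = 55.7% → Flow B
(The guest checkout wins every traffic group but Flow B wins overall — the guest checkout's sessions skew toward the low-rate direct group.)

Flow B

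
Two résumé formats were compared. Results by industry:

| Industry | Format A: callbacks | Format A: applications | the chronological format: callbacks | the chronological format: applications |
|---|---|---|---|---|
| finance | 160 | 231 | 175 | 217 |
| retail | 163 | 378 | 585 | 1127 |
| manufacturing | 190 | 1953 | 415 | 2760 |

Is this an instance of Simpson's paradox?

Finance: Format A 160/231 = 69.3%, the chronological format 175/217 = 80.6% → the chronological format
Retail: Format A 163/378 = 43.1%, the chronological format 585/1127 = 51.9% → the chronological format
Manufacturing: Format A 190/1953 = 9.7%, the chronological format 415/2760 = 15.0% → the chronological format
Overall: Format A 513/2562 = 20.0%, the chronological format 1175/4104 = 28.6% → the chronological format
The chronological format wins overall and in every industry group — no reversal.

No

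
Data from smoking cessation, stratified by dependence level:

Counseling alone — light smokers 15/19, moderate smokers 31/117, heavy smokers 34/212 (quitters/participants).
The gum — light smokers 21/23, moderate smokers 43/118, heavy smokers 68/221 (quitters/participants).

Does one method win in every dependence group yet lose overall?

No

Light smokers: counseling alone 15/19 = 78.9%, the gum 21/23 = 91.3% → the gum
Moderate smokers: counseling alone 31/117 = 26.5%, the gum 43/118 = 36.4% → the gum
Heavy smokers: counseling alone 34/212 = 16.0%, the gum 68/221 = 30.8% → the gum
Overall: counseling alone 80/348 = 23.0%, the gum 132/362 = 36.5% → the gum
The gum wins overall and in every dependence group — no reversal.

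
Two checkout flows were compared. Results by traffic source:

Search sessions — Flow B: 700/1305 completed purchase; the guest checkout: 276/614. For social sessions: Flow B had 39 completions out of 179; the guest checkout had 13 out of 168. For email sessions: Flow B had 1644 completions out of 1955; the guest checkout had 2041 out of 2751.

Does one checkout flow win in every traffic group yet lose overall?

Search: Flow B 700/1305 = 53.6%, the guest checkout 276/614 = 45.0% → Flow B
Social: Flow B 39/179 = 21.8%, the guest checkout 13/168 = 7.7% → Flow B
Email: Flow B 1644/1955 = 84.1%, the guest checkout 2041/2751 = 74.2% → Flow B
Overall: Flow B 2383/3439 = 69.3%, the guest checkout 2330/3533 = 65.9% → Flow B
Flow B wins overall and in every traffic group — no reversal.

No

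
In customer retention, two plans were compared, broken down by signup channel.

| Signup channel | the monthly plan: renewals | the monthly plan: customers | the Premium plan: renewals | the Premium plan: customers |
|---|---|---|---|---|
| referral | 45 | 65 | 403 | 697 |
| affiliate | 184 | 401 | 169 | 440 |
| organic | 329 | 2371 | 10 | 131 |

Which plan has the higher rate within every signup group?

Referral: the monthly plan 45/65 = 69.2%, the Premium plan 403/697 = 57.8% → the monthly plan
Affiliate: the monthly plan 184/401 = 45.9%, the Premium plan 169/440 = 38.4% → the monthly plan
Organic: the monthly plan 329/2371 = 13.9%, the Premium plan 10/131 = 7.6% → the monthly plan
The monthly plan has the higher rate in all 3 groups.

the monthly plan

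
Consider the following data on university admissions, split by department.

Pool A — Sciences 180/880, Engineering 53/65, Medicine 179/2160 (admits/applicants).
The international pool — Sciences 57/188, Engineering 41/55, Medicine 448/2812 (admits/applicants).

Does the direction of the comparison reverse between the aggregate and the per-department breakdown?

Sciences: Pool A 180/880 = 20.5%, the international pool 57/188 = 30.3% → the international pool
Engineering: Pool A 53/65 = 81.5%, the international pool 41/55 = 74.5% → Pool A
Medicine: Pool A 179/2160 = 8.3%, the international pool 448/2812 = 15.9% → the international pool
Overall: Pool A 412/3105 = 13.3%, the international pool 546/3055 = 17.9% → the international pool
Neither sweeps: Pool A wins 1 of 3 groups, the international pool wins 2. The international pool wins overall but not every group — no Simpson reversal.

No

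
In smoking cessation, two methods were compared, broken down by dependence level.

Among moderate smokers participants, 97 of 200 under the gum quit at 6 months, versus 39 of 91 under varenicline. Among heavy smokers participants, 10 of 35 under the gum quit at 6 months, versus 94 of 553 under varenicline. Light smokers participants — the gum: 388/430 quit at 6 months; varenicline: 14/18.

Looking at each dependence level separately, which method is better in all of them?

the gum

Moderate smokers: the gum 97/200 = 48.5%, varenicline 39/91 = 42.9% → the gum
Heavy smokers: the gum 10/35 = 28.6%, varenicline 94/553 = 17.0% → the gum
Light smokers: the gum 388/430 = 90.2%, varenicline 14/18 = 77.8% → the gum
The gum has the higher rate in all 3 groups.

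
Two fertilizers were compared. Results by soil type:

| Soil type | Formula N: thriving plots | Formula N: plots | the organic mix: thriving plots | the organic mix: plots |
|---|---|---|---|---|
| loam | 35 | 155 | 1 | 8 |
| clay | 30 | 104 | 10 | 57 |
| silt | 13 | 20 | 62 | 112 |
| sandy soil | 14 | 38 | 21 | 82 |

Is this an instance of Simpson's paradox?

Loam: Formula N 35/155 = 22.6%, the organic mix 1/8 = 12.5% → Formula N
Clay: Formula N 30/104 = 28.8%, the organic mix 10/57 = 17.5% → Formula N
Silt: Formula N 13/20 = 65.0%, the organic mix 62/112 = 55.4% → Formula N
Sandy soil: Formula N 14/38 = 36.8%, the organic mix 21/82 = 25.6% → Formula N
Overall: Formula N 92/317 = 29.0%, the organic mix 94/259 = 36.3% → the organic mix
Formula N wins each soil group but the organic mix wins overall — the comparison reverses. Formula N's plots skew toward loam, which has a lower base rate.

Yes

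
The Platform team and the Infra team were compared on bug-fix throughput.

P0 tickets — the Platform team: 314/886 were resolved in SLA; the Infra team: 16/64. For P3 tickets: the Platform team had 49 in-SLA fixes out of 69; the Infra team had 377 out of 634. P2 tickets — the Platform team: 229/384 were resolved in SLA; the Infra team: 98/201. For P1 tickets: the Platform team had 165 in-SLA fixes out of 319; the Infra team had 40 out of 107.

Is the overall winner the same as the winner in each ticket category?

No

P0: the Platform team 314/886 = 35.4%, the Infra team 16/64 = 25.0% → the Platform team
P3: the Platform team 49/69 = 71.0%, the Infra team 377/634 = 59.5% → the Platform team
P2: the Platform team 229/384 = 59.6%, the Infra team 98/201 = 48.8% → the Platform team
P1: the Platform team 165/319 = 51.7%, the Infra team 40/107 = 37.4% → the Platform team
Overall: the Platform team 757/1658 = 45.7%, the Infra team 531/1006 = 52.8% → the Infra team
The Platform team wins each ticket group but the Infra team wins overall — the comparison reverses. The Platform team's tickets skew toward P0, which has a lower base rate.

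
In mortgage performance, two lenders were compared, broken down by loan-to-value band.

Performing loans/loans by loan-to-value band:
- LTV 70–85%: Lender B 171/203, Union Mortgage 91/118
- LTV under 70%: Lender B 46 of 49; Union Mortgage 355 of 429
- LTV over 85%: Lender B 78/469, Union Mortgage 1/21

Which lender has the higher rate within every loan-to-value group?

LTV 70–85%: Lender B 171/203 = 84.2%, Union Mortgage 91/118 = 77.1% → Lender B
LTV under 70%: Lender B 46/49 = 93.9%, Union Mortgage 355/429 = 82.8% → Lender B
LTV over 85%: Lender B 78/469 = 16.6%, Union Mortgage 1/21 = 4.8% → Lender B
Lender B has the higher rate in all 3 groups.

Lender B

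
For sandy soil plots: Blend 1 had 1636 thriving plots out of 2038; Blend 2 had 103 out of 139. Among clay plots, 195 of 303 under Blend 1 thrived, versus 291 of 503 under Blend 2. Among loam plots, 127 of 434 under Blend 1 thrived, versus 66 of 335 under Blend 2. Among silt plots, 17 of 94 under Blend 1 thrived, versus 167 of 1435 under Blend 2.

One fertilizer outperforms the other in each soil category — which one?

Blend 1

Sandy soil: Blend 1 1636/2038 = 80.3%, Blend 2 103/139 = 74.1% → Blend 1
Clay: Blend 1 195/303 = 64.4%, Blend 2 291/503 = 57.9% → Blend 1
Loam: Blend 1 127/434 = 29.3%, Blend 2 66/335 = 19.7% → Blend 1
Silt: Blend 1 17/94 = 18.1%, Blend 2 167/1435 = 11.6% → Blend 1
Blend 1 has the higher rate in all 4 groups.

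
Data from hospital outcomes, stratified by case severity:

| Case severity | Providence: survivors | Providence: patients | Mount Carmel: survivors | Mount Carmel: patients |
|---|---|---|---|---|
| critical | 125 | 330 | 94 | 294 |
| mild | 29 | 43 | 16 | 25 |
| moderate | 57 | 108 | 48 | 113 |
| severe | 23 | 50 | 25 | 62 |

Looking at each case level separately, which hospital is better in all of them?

Providence

Critical: Providence 125/330 = 37.9%, Mount Carmel 94/294 = 32.0% → Providence
Mild: Providence 29/43 = 67.4%, Mount Carmel 16/25 = 64.0% → Providence
Moderate: Providence 57/108 = 52.8%, Mount Carmel 48/113 = 42.5% → Providence
Severe: Providence 23/50 = 46.0%, Mount Carmel 25/62 = 40.3% → Providence
Providence has the higher rate in all 4 groups.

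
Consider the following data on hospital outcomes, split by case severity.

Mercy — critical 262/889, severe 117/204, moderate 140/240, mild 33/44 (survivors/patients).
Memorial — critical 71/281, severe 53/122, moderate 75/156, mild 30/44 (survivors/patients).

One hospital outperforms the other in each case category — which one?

Critical: Mercy 262/889 = 29.5%, Memorial 71/281 = 25.3% → Mercy
Severe: Mercy 117/204 = 57.4%, Memorial 53/122 = 43.4% → Mercy
Moderate: Mercy 140/240 = 58.3%, Memorial 75/156 = 48.1% → Mercy
Mild: Mercy 33/44 = 75.0%, Memorial 30/44 = 68.2% → Mercy
Mercy has the higher rate in all 4 groups.

Mercy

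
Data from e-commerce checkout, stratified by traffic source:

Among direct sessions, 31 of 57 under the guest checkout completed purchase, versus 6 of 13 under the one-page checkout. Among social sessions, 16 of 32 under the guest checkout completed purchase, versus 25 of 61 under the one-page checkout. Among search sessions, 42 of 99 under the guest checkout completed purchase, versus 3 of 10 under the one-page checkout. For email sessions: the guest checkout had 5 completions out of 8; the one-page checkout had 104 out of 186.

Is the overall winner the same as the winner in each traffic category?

Direct: the guest checkout 31/57 = 54.4%, the one-page checkout 6/13 = 46.2% → the guest checkout
Social: the guest checkout 16/32 = 50.0%, the one-page checkout 25/61 = 41.0% → the guest checkout
Search: the guest checkout 42/99 = 42.4%, the one-page checkout 3/10 = 30.0% → the guest checkout
Email: the guest checkout 5/8 = 62.5%, the one-page checkout 104/186 = 55.9% → the guest checkout
Overall: the guest checkout 94/196 = 48.0%, the one-page checkout 138/270 = 51.1% → the one-page checkout
The guest checkout wins each traffic group but the one-page checkout wins overall — the comparison reverses. The guest checkout's sessions skew toward search, which has a lower base rate.

No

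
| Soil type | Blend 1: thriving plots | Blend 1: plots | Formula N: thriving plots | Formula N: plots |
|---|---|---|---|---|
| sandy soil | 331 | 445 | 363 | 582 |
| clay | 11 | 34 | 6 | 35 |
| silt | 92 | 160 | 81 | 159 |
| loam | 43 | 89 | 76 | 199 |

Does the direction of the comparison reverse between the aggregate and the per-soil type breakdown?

No

Sandy soil: Blend 1 331/445 = 74.4%, Formula N 363/582 = 62.4% → Blend 1
Clay: Blend 1 11/34 = 32.4%, Formula N 6/35 = 17.1% → Blend 1
Silt: Blend 1 92/160 = 57.5%, Formula N 81/159 = 50.9% → Blend 1
Loam: Blend 1 43/89 = 48.3%, Formula N 76/199 = 38.2% → Blend 1
Overall: Blend 1 477/728 = 65.5%, Formula N 526/975 = 53.9% → Blend 1
Blend 1 wins overall and in every soil group — no reversal.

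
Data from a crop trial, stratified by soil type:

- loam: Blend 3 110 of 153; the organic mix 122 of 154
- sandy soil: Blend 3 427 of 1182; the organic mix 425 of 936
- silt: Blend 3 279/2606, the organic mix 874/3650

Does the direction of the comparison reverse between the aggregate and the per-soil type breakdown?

No

Loam: Blend 3 110/153 = 71.9%, the organic mix 122/154 = 79.2% → the organic mix
Sandy soil: Blend 3 427/1182 = 36.1%, the organic mix 425/936 = 45.4% → the organic mix
Silt: Blend 3 279/2606 = 10.7%, the organic mix 874/3650 = 23.9% → the organic mix
Overall: Blend 3 816/3941 = 20.7%, the organic mix 1421/4740 = 30.0% → the organic mix
The organic mix wins overall and in every soil group — no reversal.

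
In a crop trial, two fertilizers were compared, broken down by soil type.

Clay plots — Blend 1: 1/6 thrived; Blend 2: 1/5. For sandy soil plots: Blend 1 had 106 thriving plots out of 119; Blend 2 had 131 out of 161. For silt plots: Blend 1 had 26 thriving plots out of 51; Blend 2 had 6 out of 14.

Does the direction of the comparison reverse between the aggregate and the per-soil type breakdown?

No

Clay: Blend 1 1/6 = 16.7%, Blend 2 1/5 = 20.0% → Blend 2
Sandy soil: Blend 1 106/119 = 89.1%, Blend 2 131/161 = 81.4% → Blend 1
Silt: Blend 1 26/51 = 51.0%, Blend 2 6/14 = 42.9% → Blend 1
Overall: Blend 1 133/176 = 75.6%, Blend 2 138/180 = 76.7% → Blend 2
Neither sweeps: Blend 1 wins 2 of 3 groups, Blend 2 wins 1. Blend 2 wins overall but not every group — no Simpson reversal.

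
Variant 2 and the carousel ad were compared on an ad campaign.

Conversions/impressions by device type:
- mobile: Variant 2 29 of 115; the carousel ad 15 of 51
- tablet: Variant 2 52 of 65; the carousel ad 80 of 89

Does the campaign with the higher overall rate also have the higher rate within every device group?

Mobile: Variant 2 29/115 = 25.2%, the carousel ad 15/51 = 29.4% → the carousel ad
Tablet: Variant 2 52/65 = 80.0%, the carousel ad 80/89 = 89.9% → the carousel ad
Overall: Variant 2 81/180 = 45.0%, the carousel ad 95/140 = 67.9% → the carousel ad
The carousel ad wins overall and in every device group — no reversal.

Yes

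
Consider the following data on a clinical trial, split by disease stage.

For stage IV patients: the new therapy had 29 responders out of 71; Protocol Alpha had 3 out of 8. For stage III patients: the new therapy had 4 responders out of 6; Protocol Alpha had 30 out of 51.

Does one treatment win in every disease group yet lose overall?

Yes

Stage IV: the new therapy 29/71 = 40.8%, Protocol Alpha 3/8 = 37.5% → the new therapy
Stage III: the new therapy 4/6 = 66.7%, Protocol Alpha 30/51 = 58.8% → the new therapy
Overall: the new therapy 33/77 = 42.9%, Protocol Alpha 33/59 = 55.9% → Protocol Alpha
The new therapy wins each disease group but Protocol Alpha wins overall — the comparison reverses. The new therapy's patients skew toward stage IV, which has a lower base rate.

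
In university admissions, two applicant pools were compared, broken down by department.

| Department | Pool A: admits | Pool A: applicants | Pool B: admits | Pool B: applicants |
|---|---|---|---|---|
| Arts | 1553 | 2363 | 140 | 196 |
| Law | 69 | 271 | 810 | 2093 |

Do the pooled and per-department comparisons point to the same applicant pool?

Arts: Pool A 1553/2363 = 65.7%, Pool B 140/196 = 71.4% → Pool B
Law: Pool A 69/271 = 25.5%, Pool B 810/2093 = 38.7% → Pool B
Overall: Pool A 1622/2634 = 61.6%, Pool B 950/2289 = 41.5% → Pool A
Pool B wins each department group but Pool A wins overall — the comparison reverses. Pool B's applicants skew toward Law, which has a lower base rate.

No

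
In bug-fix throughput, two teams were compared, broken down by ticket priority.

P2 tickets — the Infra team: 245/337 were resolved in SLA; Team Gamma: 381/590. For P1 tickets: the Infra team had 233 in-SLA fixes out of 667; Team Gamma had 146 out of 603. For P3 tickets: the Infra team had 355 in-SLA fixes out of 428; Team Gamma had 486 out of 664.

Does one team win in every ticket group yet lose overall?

No

P2: the Infra team 245/337 = 72.7%, Team Gamma 381/590 = 64.6% → the Infra team
P1: the Infra team 233/667 = 34.9%, Team Gamma 146/603 = 24.2% → the Infra team
P3: the Infra team 355/428 = 82.9%, Team Gamma 486/664 = 73.2% → the Infra team
Overall: the Infra team 833/1432 = 58.2%, Team Gamma 1013/1857 = 54.6% → the Infra team
The Infra team wins overall and in every ticket group — no reversal.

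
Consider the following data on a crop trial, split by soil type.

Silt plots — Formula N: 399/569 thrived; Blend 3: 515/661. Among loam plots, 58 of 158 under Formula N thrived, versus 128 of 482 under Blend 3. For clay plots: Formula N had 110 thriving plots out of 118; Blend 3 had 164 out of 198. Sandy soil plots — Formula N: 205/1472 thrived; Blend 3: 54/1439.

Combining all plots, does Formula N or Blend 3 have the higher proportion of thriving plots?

Formula N

Silt: Formula N 399/569 = 70.1%, Blend 3 515/661 = 77.9% → Blend 3
Loam: Formula N 58/158 = 36.7%, Blend 3 128/482 = 26.6% → Formula N
Clay: Formula N 110/118 = 93.2%, Blend 3 164/198 = 82.8% → Formula N
Sandy soil: Formula N 205/1472 = 13.9%, Blend 3 54/1439 = 3.8% → Formula N
Overall: Formula N 772/2317 = 33.3%, Blend 3 861/2780 = 31.0% → Formula N
(Neither sweeps every soil group, but Formula N has the higher pooled rate.)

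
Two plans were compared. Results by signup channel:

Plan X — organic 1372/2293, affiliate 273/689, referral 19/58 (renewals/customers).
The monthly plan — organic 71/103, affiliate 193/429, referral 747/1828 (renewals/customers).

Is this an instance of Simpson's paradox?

Yes

Organic: Plan X 1372/2293 = 59.8%, the monthly plan 71/103 = 68.9% → the monthly plan
Affiliate: Plan X 273/689 = 39.6%, the monthly plan 193/429 = 45.0% → the monthly plan
Referral: Plan X 19/58 = 32.8%, the monthly plan 747/1828 = 40.9% → the monthly plan
Overall: Plan X 1664/3040 = 54.7%, the monthly plan 1011/2360 = 42.8% → Plan X
The monthly plan wins each signup group but Plan X wins overall — the comparison reverses. The monthly plan's customers skew toward referral, which has a lower base rate.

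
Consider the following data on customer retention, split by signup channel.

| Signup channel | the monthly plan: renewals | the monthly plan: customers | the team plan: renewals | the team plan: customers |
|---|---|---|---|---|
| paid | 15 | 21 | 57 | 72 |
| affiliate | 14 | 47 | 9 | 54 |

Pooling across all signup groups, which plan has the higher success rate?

Paid: the monthly plan 15/21 = 71.4%, the team plan 57/72 = 79.2% → the team plan
Affiliate: the monthly plan 14/47 = 29.8%, the team plan 9/54 = 16.7% → the monthly plan
Overall: the monthly plan 29/68 = 42.6%, the team plan 66/126 = 52.4% → the team plan
(Neither sweeps every signup group, but the team plan has the higher pooled rate.)

the team plan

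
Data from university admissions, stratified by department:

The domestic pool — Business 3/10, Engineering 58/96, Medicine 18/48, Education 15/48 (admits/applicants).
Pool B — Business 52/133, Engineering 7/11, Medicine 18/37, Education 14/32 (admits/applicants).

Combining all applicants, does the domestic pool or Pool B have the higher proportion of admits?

Business: the domestic pool 3/10 = 30.0%, Pool B 52/133 = 39.1% → Pool B
Engineering: the domestic pool 58/96 = 60.4%, Pool B 7/11 = 63.6% → Pool B
Medicine: the domestic pool 18/48 = 37.5%, Pool B 18/37 = 48.6% → Pool B
Education: the domestic pool 15/48 = 31.2%, Pool B 14/32 = 43.8% → Pool B
Overall: the domestic pool 94/202 = 46.5%, Pool B 91/213 = 42.7% → the domestic pool
(Pool B wins every department group but the domestic pool wins overall — Pool B's applicants skew toward the low-rate Business group.)

the domestic pool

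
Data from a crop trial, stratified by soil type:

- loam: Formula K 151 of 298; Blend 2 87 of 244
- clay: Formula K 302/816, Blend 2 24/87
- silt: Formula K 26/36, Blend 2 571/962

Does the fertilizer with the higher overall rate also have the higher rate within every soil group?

No

Loam: Formula K 151/298 = 50.7%, Blend 2 87/244 = 35.7% → Formula K
Clay: Formula K 302/816 = 37.0%, Blend 2 24/87 = 27.6% → Formula K
Silt: Formula K 26/36 = 72.2%, Blend 2 571/962 = 59.4% → Formula K
Overall: Formula K 479/1150 = 41.7%, Blend 2 682/1293 = 52.7% → Blend 2
Formula K wins each soil group but Blend 2 wins overall — the comparison reverses. Formula K's plots skew toward clay, which has a lower base rate.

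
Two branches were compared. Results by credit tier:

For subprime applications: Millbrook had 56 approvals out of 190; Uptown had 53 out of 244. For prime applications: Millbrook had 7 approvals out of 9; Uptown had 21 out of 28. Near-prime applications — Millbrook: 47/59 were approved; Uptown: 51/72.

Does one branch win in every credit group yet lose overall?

Subprime: Millbrook 56/190 = 29.5%, Uptown 53/244 = 21.7% → Millbrook
Prime: Millbrook 7/9 = 77.8%, Uptown 21/28 = 75.0% → Millbrook
Near-prime: Millbrook 47/59 = 79.7%, Uptown 51/72 = 70.8% → Millbrook
Overall: Millbrook 110/258 = 42.6%, Uptown 125/344 = 36.3% → Millbrook
Millbrook wins overall and in every credit group — no reversal.

No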